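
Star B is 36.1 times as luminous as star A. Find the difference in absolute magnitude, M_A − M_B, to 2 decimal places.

M_A − M_B ≈ 3.89

Pogson: ΔM = −2.5 log₁₀(ratio) = −2.5 log₁₀(36.1) = −2.5 × 1.5575 = -3.894
Star B is brighter so has the smaller magnitude: M_A − M_B is positive.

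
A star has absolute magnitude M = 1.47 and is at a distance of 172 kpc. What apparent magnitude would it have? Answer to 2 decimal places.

d = 172 kpc = 172000 pc
m = M + 5 log₁₀ d − 5 = 1.47 + 5·5.2355 − 5 = 22.648

m ≈ 22.65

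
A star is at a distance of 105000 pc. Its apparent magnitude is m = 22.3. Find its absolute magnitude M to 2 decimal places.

5 log₁₀(d/10 pc) = 5 log₁₀(105000) − 5 = 20.106
M = m − 5 log₁₀(d/10) = 22.3 − 20.106 = 2.194

M ≈ 2.19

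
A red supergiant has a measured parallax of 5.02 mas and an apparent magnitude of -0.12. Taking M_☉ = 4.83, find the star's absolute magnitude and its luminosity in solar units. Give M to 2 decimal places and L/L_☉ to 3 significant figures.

M ≈ -6.62; L/L_☉ ≈ 37900

d = 1/p = 1000/5.02 mas = 199.2 pc
M = m − 5 log₁₀ d + 5 = -0.12 − 5·2.2993 + 5 = -6.616
M − M_☉ = -6.616 − 4.83 = -11.446
L/L_☉ = 10^(−0.4 × -11.446) = 37900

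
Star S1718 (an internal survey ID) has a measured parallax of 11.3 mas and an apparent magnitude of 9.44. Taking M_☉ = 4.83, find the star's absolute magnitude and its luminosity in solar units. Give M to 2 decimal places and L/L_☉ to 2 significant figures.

d = 1/p = 1000/11.3 mas = 88.50 pc
M = m − 5 log₁₀ d + 5 = 9.44 − 5·1.9469 + 5 = 4.705
M − M_☉ = 4.705 − 4.83 = -0.125
L/L_☉ = 10^(−0.4 × -0.125) = 1.122

M ≈ 4.71; L/L_☉ ≈ 1.1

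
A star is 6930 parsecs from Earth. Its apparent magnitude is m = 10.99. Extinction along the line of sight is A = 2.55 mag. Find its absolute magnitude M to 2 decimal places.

M ≈ -5.76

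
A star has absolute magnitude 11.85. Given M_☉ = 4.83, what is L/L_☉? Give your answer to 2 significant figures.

L/L_☉ ≈ 1.6×10^-3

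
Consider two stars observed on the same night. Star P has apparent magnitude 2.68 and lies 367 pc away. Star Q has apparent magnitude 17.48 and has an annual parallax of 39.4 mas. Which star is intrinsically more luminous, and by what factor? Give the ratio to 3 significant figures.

Star P is more luminous, by a factor of 1.74×10^8.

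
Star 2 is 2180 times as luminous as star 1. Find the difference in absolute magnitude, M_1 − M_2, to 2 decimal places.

Pogson: ΔM = −2.5 log₁₀(ratio) = −2.5 log₁₀(2180) = −2.5 × 3.3385 = -8.346
Star 2 is brighter so has the smaller magnitude: M_1 − M_2 is positive.

M_1 − M_2 ≈ 8.35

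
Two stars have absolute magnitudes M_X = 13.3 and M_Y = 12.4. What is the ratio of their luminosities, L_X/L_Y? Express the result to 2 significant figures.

L_X/L_Y ≈ 0.44

ΔM = M_X − M_Y = 0.9
L_X/L_Y = 10^(−0.4 ΔM) = 10^-0.360 = 0.4365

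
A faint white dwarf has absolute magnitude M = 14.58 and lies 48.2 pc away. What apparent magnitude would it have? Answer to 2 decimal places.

m ≈ 18.00

m = M + 5 log₁₀ d − 5 = 14.58 + 5·1.6830 − 5 = 17.995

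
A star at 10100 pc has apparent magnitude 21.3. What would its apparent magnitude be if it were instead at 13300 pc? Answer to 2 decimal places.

m ≈ 21.90

Flux ∝ 1/d², so Δm = 5 log₁₀(d₂/d₁) = 5 log₁₀(13300/10100) = 0.598
m₂ = m₁ + Δm = 21.3 + (0.598) = 21.898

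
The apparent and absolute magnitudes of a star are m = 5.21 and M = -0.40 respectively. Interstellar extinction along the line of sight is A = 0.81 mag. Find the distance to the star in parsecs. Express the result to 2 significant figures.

m − M = 5 log₁₀(d/10 pc) + A  ⇒  5.21 − (-0.40) − 0.81 = 5 log₁₀(d/10)
4.800 = 5 log₁₀(d/10)
log₁₀ d = (m − M − A)/5 + 1 = 1.9600
d = 10^1.9600 = 91.20 pc

d ≈ 91 pc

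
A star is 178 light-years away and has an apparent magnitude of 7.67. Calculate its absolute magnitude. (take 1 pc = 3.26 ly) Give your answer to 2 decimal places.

M ≈ 3.98

d = 178 ly / 3.26 = 54.60 pc
5 log₁₀(d/10 pc) = 5 log₁₀(54.60) − 5 = 3.686
M = m − 5 log₁₀(d/10) = 7.67 − 3.686 = 3.984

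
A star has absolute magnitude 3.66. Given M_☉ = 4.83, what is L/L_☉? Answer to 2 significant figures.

M − M_☉ = 3.66 − 4.83 = -1.170
L/L_☉ = 10^(−0.4 (M − M_☉)) = 10^0.468 = 2.938

L/L_☉ ≈ 2.9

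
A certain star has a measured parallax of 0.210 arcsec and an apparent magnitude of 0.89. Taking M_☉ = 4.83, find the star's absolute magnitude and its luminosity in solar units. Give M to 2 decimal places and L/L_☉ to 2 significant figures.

M ≈ 2.50; L/L_☉ ≈ 8.5

d = 1/p = 1/0.210″ = 4.762 pc
M = m − 5 log₁₀ d + 5 = 0.89 − 5·0.6778 + 5 = 2.501
M − M_☉ = 2.501 − 4.83 = -2.329
L/L_☉ = 10^(−0.4 × -2.329) = 8.542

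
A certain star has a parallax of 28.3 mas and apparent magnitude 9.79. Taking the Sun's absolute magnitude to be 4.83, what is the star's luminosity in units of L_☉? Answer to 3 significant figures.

L/L_☉ ≈ 0.130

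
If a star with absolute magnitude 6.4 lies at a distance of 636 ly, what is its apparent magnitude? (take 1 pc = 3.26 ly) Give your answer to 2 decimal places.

m ≈ 12.85

d = 636 ly / 3.26 = 195.1 pc
m = M + 5 log₁₀ d − 5 = 6.4 + 5·2.2902 − 5 = 12.851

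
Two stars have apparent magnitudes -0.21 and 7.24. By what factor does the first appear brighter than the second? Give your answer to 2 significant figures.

950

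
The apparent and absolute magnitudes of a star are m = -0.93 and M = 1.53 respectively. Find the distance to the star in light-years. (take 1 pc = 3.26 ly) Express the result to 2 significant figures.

d ≈ 11 ly

μ = m − M = -2.460
m − M = 5 log₁₀ d − 5
log₁₀ d = (m − M)/5 + 1 = 0.5080
d = 10^0.5080 = 3.221 pc
= 10.50 ly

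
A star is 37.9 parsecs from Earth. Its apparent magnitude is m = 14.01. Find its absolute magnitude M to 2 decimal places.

5 log₁₀(d/10 pc) = 5 log₁₀(37.90) − 5 = 2.893
M = m − 5 log₁₀(d/10) = 14.01 − 2.893 = 11.117

M ≈ 11.12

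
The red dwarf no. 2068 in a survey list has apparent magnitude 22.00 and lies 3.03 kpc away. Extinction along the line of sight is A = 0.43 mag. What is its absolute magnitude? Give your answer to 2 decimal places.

M ≈ 9.16

d = 3.03 kpc = 3030 pc
5 log₁₀(d/10 pc) = 5 log₁₀(3030) − 5 = 12.407
M = m − 5 log₁₀(d/10) − A = 22.00 − 12.407 − 0.43 = 9.163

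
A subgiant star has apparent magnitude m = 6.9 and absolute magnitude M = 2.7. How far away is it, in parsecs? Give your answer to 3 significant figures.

Distance modulus: m − M = 6.9 − (2.7) = 4.200
m − M = 5 log₁₀ d − 5
log₁₀ d = (m − M)/5 + 1 = 1.8400
d = 10^1.8400 = 69.18 pc

d ≈ 69.2 pc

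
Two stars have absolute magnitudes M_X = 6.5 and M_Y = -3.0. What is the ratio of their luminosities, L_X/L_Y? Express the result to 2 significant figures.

ΔM = M_X − M_Y = 9.5
L_X/L_Y = 10^(−0.4 ΔM) = 10^-3.800 = 1.585×10^-4

L_X/L_Y ≈ 1.6×10^-4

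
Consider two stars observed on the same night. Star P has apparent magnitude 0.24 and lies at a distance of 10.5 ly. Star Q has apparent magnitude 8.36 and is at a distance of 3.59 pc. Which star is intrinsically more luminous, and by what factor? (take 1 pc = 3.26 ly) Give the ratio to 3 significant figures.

Star P is more luminous, by a factor of 1420.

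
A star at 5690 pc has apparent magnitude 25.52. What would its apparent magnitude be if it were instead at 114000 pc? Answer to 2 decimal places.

m ≈ 32.03

Flux ∝ 1/d², so Δm = 5 log₁₀(d₂/d₁) = 5 log₁₀(114000/5690) = 6.509
m₂ = m₁ + Δm = 25.52 + (6.509) = 32.029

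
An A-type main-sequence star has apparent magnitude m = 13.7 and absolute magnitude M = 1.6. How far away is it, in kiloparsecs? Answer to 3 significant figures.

Distance modulus: m − M = 13.7 − (1.6) = 12.100
m − M = 5 log₁₀ d − 5
log₁₀ d = (m − M)/5 + 1 = 3.4200
d = 10^3.4200 = 2630 pc
= 2.630 kpc

d ≈ 2.63 kpc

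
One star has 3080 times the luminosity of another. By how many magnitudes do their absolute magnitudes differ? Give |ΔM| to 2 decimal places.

|ΔM| ≈ 8.72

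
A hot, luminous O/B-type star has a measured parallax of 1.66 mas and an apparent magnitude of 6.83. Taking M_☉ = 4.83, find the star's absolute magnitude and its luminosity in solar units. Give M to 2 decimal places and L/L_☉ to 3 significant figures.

M ≈ -2.07; L/L_☉ ≈ 575

d = 1/p = 1000/1.66 mas = 602.4 pc
M = m − 5 log₁₀ d + 5 = 6.83 − 5·2.7799 + 5 = -2.069
M − M_☉ = -2.069 − 4.83 = -6.899
L/L_☉ = 10^(−0.4 × -6.899) = 575.2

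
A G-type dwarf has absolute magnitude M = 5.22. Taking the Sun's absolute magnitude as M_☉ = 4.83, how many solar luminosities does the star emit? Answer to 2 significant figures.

M − M_☉ = 5.22 − 4.83 = 0.390
L/L_☉ = 10^(−0.4 (M − M_☉)) = 10^-0.156 = 0.6982

L/L_☉ ≈ 0.70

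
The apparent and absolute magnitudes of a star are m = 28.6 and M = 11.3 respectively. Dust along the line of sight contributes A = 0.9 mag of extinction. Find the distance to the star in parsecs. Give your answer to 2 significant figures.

d ≈ 19000 pc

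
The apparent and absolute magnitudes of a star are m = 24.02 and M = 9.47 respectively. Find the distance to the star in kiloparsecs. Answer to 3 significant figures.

d ≈ 8.13 kpc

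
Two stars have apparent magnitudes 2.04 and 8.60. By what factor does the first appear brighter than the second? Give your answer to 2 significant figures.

420

Δm = 2.04 − (8.60) = -6.56
Flux ratio = 10^(−0.4 Δm) = 10^(−0.4 × -6.56) = 10^2.624 = 420.7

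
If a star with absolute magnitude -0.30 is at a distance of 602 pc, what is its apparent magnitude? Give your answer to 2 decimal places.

m = M + 5 log₁₀ d − 5 = -0.30 + 5·2.7796 − 5 = 8.598

m ≈ 8.60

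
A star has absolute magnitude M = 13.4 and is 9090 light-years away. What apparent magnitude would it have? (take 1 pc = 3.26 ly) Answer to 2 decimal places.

d = 9090 ly / 3.26 = 2788 pc
m = M + 5 log₁₀ d − 5 = 13.4 + 5·3.4453 − 5 = 25.627

m ≈ 25.63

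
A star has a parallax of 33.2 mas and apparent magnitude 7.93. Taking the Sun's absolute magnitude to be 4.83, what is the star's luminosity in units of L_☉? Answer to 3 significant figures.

d = 1/p = 1000/33.2 mas = 30.12 pc
M = m − 5 log₁₀ d + 5 = 7.93 − 5·1.4789 + 5 = 5.536
M − M_☉ = 5.536 − 4.83 = 0.706
L/L_☉ = 10^(−0.4 × 0.706) = 0.5221

L/L_☉ ≈ 0.522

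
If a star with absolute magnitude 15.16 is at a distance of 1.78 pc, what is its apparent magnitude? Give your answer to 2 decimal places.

m ≈ 11.41

m = M + 5 log₁₀ d − 5 = 15.16 + 5·0.2504 − 5 = 11.412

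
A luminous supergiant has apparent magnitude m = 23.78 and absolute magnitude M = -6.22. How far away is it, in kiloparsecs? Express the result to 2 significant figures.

d ≈ 10000 kpc

μ = m − M = 30.000
m − M = 5 log₁₀ d − 5
log₁₀ d = (m − M)/5 + 1 = 7.0000
d = 10^7.0000 = 1.000×10^7 pc
= 10000 kpc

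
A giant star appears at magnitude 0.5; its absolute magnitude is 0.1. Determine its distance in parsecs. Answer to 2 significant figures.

μ = m − M = 0.400
m − M = 5 log₁₀ d − 5
log₁₀ d = (m − M)/5 + 1 = 1.0800
d = 10^1.0800 = 12.02 pc

d ≈ 12 pc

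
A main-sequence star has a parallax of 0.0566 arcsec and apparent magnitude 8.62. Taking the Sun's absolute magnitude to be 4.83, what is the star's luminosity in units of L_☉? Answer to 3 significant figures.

d = 1/p = 1/0.0566″ = 17.67 pc
M = m − 5 log₁₀ d + 5 = 8.62 − 5·1.2472 + 5 = 7.384
M − M_☉ = 7.384 − 4.83 = 2.554
L/L_☉ = 10^(−0.4 × 2.554) = 0.09514

L/L_☉ ≈ 0.0951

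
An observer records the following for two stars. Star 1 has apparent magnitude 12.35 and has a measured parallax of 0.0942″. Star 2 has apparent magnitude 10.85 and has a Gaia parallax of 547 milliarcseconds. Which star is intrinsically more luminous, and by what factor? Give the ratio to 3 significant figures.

Star 1 is more luminous, by a factor of 8.47.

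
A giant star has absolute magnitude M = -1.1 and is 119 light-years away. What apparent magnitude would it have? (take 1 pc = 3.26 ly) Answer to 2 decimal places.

d = 119 ly / 3.26 = 36.50 pc
m = M + 5 log₁₀ d − 5 = -1.1 + 5·1.5623 − 5 = 1.712

m ≈ 1.71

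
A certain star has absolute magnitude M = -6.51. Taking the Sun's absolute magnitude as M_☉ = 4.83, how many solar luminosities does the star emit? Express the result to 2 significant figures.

L/L_☉ ≈ 34000

M − M_☉ = -6.51 − 4.83 = -11.340
L/L_☉ = 10^(−0.4 (M − M_☉)) = 10^4.536 = 34360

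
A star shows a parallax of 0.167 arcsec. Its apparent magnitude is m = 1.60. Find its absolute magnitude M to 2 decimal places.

d = 1/p = 1/0.167″ = 5.988 pc
5 log₁₀(d/10 pc) = 5 log₁₀(5.988) − 5 = -1.114
M = m − 5 log₁₀(d/10) = 1.60 + 1.114 = 2.714

M ≈ 2.71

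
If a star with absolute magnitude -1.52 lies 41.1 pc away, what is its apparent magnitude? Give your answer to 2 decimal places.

m ≈ 1.55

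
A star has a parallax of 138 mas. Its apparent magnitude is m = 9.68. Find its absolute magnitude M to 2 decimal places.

M ≈ 10.38

p = 138 mas = 0.138″ → d = 1/p = 7.246 pc
5 log₁₀(d/10 pc) = 5 log₁₀(7.246) − 5 = -0.699
M = m − 5 log₁₀(d/10) = 9.68 + 0.699 = 10.379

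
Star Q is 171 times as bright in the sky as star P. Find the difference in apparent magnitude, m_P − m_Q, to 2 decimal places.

m_P − m_Q ≈ 5.58

Pogson: Δm = −2.5 log₁₀(ratio) = −2.5 log₁₀(171) = −2.5 × 2.2330 = -5.582
Star Q is brighter so has the smaller magnitude: m_P − m_Q is positive.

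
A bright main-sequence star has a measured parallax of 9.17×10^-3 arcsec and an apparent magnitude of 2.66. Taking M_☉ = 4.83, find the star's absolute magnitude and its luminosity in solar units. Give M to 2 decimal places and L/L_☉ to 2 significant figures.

M ≈ -2.53; L/L_☉ ≈ 880

d = 1/p = 1/9.17×10^-3″ = 109.1 pc
M = m − 5 log₁₀ d + 5 = 2.66 − 5·2.0376 + 5 = -2.528
M − M_☉ = -2.528 − 4.83 = -7.358
L/L_☉ = 10^(−0.4 × -7.358) = 877.5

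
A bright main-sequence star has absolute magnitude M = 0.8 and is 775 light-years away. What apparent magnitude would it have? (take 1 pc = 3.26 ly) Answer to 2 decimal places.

m ≈ 7.68

d = 775 ly / 3.26 = 237.7 pc
m = M + 5 log₁₀ d − 5 = 0.8 + 5·2.3761 − 5 = 7.680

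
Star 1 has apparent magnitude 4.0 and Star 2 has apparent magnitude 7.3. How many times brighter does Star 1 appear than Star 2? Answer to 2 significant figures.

21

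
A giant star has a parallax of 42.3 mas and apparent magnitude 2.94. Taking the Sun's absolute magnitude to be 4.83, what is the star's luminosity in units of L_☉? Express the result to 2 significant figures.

d = 1/p = 1000/42.3 mas = 23.64 pc
M = m − 5 log₁₀ d + 5 = 2.94 − 5·1.3737 + 5 = 1.072
M − M_☉ = 1.072 − 4.83 = -3.758
L/L_☉ = 10^(−0.4 × -3.758) = 31.87

L/L_☉ ≈ 32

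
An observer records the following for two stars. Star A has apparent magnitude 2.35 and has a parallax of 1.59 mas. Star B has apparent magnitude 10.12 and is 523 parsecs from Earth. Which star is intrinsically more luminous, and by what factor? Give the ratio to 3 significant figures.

Star A: p = 1.59 mas = 1.59×10^-3″ → d = 1/p = 628.9 pc
Star A: M = m − 5 log₁₀ d + 5 = 2.35 − 5·2.7986 + 5 = -6.643
Star B: M = m − 5 log₁₀ d + 5 = 10.12 − 5·2.7185 + 5 = 1.527
ΔM = M_A − M_B = -6.643 − (1.527) = -8.171; smaller M is more luminous → Star A.
L ratio = 10^(0.4 |ΔM|) = 10^3.268 = 1854

Star A is more luminous, by a factor of 1850.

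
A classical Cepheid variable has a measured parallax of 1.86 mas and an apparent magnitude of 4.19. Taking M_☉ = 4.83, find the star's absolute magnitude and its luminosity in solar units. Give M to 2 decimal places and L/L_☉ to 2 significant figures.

d = 1/p = 1000/1.86 mas = 537.6 pc
M = m − 5 log₁₀ d + 5 = 4.19 − 5·2.7305 + 5 = -4.462
M − M_☉ = -4.462 − 4.83 = -9.292
L/L_☉ = 10^(−0.4 × -9.292) = 5212

M ≈ -4.46; L/L_☉ ≈ 5200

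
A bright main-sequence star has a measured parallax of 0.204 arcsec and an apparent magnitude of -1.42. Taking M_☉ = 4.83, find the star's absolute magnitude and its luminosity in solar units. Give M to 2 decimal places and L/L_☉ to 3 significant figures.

M ≈ 0.13; L/L_☉ ≈ 76.0

d = 1/p = 1/0.204″ = 4.902 pc
M = m − 5 log₁₀ d + 5 = -1.42 − 5·0.6904 + 5 = 0.128
M − M_☉ = 0.128 − 4.83 = -4.702
L/L_☉ = 10^(−0.4 × -4.702) = 75.99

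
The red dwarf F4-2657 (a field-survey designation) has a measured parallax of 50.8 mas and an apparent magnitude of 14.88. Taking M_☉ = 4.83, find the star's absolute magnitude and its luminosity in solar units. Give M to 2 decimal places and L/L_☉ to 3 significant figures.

M ≈ 13.41; L/L_☉ ≈ 3.70×10^-4

d = 1/p = 1000/50.8 mas = 19.69 pc
M = m − 5 log₁₀ d + 5 = 14.88 − 5·1.2941 + 5 = 13.409
M − M_☉ = 13.409 − 4.83 = 8.579
L/L_☉ = 10^(−0.4 × 8.579) = 3.701×10^-4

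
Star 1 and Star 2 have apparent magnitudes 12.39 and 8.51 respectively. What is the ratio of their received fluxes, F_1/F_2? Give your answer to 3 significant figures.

F_1/F_2 ≈ 0.0281

Magnitude difference = 3.88
Flux ratio = 10^(−0.4 Δm) = 10^(−0.4 × 3.88) = 10^-1.552 = 0.02805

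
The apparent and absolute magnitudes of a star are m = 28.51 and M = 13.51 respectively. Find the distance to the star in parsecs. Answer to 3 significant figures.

d ≈ 10000 pc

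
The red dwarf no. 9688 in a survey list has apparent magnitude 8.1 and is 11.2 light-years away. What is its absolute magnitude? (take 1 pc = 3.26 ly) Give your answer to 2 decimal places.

M ≈ 10.42

d = 11.2 ly / 3.26 = 3.436 pc
5 log₁₀(d/10 pc) = 5 log₁₀(3.436) − 5 = -2.320
M = m − 5 log₁₀(d/10) = 8.1 + 2.320 = 10.420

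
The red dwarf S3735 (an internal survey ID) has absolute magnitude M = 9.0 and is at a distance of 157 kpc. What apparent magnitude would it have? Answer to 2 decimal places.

d = 157 kpc = 157000 pc
m = M + 5 log₁₀ d − 5 = 9.0 + 5·5.1959 − 5 = 29.979

m ≈ 29.98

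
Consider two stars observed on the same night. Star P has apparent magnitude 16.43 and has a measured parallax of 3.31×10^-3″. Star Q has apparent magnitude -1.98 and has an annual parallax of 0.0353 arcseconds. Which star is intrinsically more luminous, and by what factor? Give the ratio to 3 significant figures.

Star P: d = 1/p = 1/3.31×10^-3″ = 302.1 pc
Star P: M = m − 5 log₁₀ d + 5 = 16.43 − 5·2.4802 + 5 = 9.029
Star Q: d = 1/p = 1/0.0353″ = 28.33 pc
Star Q: M = m − 5 log₁₀ d + 5 = -1.98 − 5·1.4522 + 5 = -4.241
ΔM = M_P − M_Q = 9.029 − (-4.241) = 13.270; smaller M is more luminous → Star Q.
L ratio = 10^(0.4 |ΔM|) = 10^5.308 = 203300

Star Q is more luminous, by a factor of 203000.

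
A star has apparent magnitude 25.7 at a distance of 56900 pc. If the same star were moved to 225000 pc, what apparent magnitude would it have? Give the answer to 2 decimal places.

m ≈ 28.69

Flux ∝ 1/d², so Δm = 5 log₁₀(d₂/d₁) = 5 log₁₀(225000/56900) = 2.985
m₂ = m₁ + Δm = 25.7 + (2.985) = 28.685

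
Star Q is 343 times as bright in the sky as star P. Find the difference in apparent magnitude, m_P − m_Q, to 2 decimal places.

m_P − m_Q ≈ 6.34

Pogson: Δm = −2.5 log₁₀(ratio) = −2.5 log₁₀(343) = −2.5 × 2.5353 = -6.338
Star Q is brighter so has the smaller magnitude: m_P − m_Q is positive.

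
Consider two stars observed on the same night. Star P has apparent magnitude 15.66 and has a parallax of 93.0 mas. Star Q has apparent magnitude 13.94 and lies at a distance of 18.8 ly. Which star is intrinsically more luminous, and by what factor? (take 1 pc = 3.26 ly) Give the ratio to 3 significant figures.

Star Q is more luminous, by a factor of 1.40.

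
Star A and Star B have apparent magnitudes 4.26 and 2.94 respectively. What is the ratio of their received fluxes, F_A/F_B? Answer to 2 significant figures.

F_A/F_B ≈ 0.30

Magnitude difference = 1.32
Flux ratio = 10^(−0.4 Δm) = 10^(−0.4 × 1.32) = 10^-0.528 = 0.2965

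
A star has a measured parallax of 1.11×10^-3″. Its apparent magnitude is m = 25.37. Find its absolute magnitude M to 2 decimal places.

M ≈ 15.60

d = 1/p = 1/1.11×10^-3″ = 900.9 pc
5 log₁₀(d/10 pc) = 5 log₁₀(900.9) − 5 = 9.773
M = m − 5 log₁₀(d/10) = 25.37 − 9.773 = 15.597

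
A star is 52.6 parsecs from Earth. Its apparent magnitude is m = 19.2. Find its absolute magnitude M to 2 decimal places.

M ≈ 15.60

5 log₁₀(d/10 pc) = 5 log₁₀(52.60) − 5 = 3.605
M = m − 5 log₁₀(d/10) = 19.2 − 3.605 = 15.595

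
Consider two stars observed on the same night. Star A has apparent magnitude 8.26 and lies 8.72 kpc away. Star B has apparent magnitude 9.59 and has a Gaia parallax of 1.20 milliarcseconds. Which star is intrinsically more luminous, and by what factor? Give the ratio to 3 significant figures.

Star A: d = 8.72 kpc = 8720 pc
Star A: M = m − 5 log₁₀ d + 5 = 8.26 − 5·3.9405 + 5 = -6.443
Star B: p = 1.20 mas = 1.20×10^-3″ → d = 1/p = 833.3 pc
Star B: M = m − 5 log₁₀ d + 5 = 9.59 − 5·2.9208 + 5 = -0.014
ΔM = M_A − M_B = -6.443 − (-0.014) = -6.428; smaller M is more luminous → Star A.
L ratio = 10^(0.4 |ΔM|) = 10^2.571 = 372.7

Star A is more luminous, by a factor of 373.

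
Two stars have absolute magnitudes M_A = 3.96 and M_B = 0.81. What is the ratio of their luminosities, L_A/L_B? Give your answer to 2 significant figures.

ΔM = M_A − M_B = 3.15
L_A/L_B = 10^(−0.4 ΔM) = 10^-1.260 = 0.05495

L_A/L_B ≈ 0.055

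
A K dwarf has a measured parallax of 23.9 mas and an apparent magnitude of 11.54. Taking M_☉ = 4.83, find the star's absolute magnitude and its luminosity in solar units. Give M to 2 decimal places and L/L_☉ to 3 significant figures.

M ≈ 8.43; L/L_☉ ≈ 0.0362

d = 1/p = 1000/23.9 mas = 41.84 pc
M = m − 5 log₁₀ d + 5 = 11.54 − 5·1.6216 + 5 = 8.432
M − M_☉ = 8.432 − 4.83 = 3.602
L/L_☉ = 10^(−0.4 × 3.602) = 0.03624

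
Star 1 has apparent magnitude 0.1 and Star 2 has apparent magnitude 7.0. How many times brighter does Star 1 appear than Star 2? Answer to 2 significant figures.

Δm = 0.1 − (7.0) = -6.9
Flux ratio = 10^(−0.4 Δm) = 10^(−0.4 × -6.9) = 10^2.760 = 575.4

580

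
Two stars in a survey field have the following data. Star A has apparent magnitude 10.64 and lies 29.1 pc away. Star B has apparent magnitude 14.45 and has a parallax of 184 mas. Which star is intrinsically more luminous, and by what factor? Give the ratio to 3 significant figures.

Star A: M = m − 5 log₁₀ d + 5 = 10.64 − 5·1.4639 + 5 = 8.321
Star B: p = 184 mas = 0.184″ → d = 1/p = 5.435 pc
Star B: M = m − 5 log₁₀ d + 5 = 14.45 − 5·0.7352 + 5 = 15.774
ΔM = M_A − M_B = 8.321 − (15.774) = -7.454; smaller M is more luminous → Star A.
L ratio = 10^(0.4 |ΔM|) = 10^2.981 = 958.1

Star A is more luminous, by a factor of 958.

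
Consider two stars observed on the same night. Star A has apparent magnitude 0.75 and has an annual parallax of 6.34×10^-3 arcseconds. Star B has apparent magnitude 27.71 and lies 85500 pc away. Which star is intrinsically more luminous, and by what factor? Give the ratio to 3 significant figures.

Star A: d = 1/p = 1/6.34×10^-3″ = 157.7 pc
Star A: M = m − 5 log₁₀ d + 5 = 0.75 − 5·2.1979 + 5 = -5.240
Star B: M = m − 5 log₁₀ d + 5 = 27.71 − 5·4.9320 + 5 = 8.050
ΔM = M_A − M_B = -5.240 − (8.050) = -13.290; smaller M is more luminous → Star A.
L ratio = 10^(0.4 |ΔM|) = 10^5.316 = 207000

Star A is more luminous, by a factor of 207000.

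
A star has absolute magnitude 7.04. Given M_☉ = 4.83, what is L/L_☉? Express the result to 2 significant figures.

L/L_☉ ≈ 0.13

M − M_☉ = 7.04 − 4.83 = 2.210
L/L_☉ = 10^(−0.4 (M − M_☉)) = 10^-0.884 = 0.1306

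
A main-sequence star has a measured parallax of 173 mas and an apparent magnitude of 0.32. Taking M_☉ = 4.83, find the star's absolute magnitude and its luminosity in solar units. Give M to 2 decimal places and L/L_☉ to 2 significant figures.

M ≈ 1.51; L/L_☉ ≈ 21

d = 1/p = 1000/173 mas = 5.780 pc
M = m − 5 log₁₀ d + 5 = 0.32 − 5·0.7620 + 5 = 1.510
M − M_☉ = 1.510 − 4.83 = -3.320
L/L_☉ = 10^(−0.4 × -3.320) = 21.28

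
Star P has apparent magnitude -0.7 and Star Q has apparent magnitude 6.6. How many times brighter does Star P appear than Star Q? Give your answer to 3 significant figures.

832

Magnitude difference = -7.3
Flux ratio = 10^(−0.4 Δm) = 10^(−0.4 × -7.3) = 10^2.920 = 831.8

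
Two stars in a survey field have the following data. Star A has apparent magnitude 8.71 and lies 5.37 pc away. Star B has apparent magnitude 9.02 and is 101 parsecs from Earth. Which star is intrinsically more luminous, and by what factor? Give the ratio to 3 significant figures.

Star B is more luminous, by a factor of 266.

Star A: M = m − 5 log₁₀ d + 5 = 8.71 − 5·0.7300 + 5 = 10.060
Star B: M = m − 5 log₁₀ d + 5 = 9.02 − 5·2.0043 + 5 = 3.998
ΔM = M_A − M_B = 10.060 − (3.998) = 6.062; smaller M is more luminous → Star B.
L ratio = 10^(0.4 |ΔM|) = 10^2.425 = 265.9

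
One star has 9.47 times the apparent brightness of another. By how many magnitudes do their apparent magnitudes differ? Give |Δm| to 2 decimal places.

|Δm| ≈ 2.44

Pogson: Δm = −2.5 log₁₀(ratio) = −2.5 log₁₀(9.47) = −2.5 × 0.9763 = -2.441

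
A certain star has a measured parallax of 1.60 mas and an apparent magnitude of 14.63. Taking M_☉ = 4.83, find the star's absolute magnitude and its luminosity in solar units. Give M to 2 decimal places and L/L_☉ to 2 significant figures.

M ≈ 5.65; L/L_☉ ≈ 0.47

d = 1/p = 1000/1.60 mas = 625.0 pc
M = m − 5 log₁₀ d + 5 = 14.63 − 5·2.7959 + 5 = 5.651
M − M_☉ = 5.651 − 4.83 = 0.821
L/L_☉ = 10^(−0.4 × 0.821) = 0.4696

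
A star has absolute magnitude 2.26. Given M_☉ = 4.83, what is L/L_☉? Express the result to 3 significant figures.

M − M_☉ = 2.26 − 4.83 = -2.570
L/L_☉ = 10^(−0.4 (M − M_☉)) = 10^1.028 = 10.67

L/L_☉ ≈ 10.7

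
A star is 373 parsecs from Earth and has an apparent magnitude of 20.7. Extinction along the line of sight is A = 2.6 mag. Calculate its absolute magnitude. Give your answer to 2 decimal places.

M ≈ 10.24

5 log₁₀(d/10 pc) = 5 log₁₀(373.0) − 5 = 7.859
M = m − 5 log₁₀(d/10) − A = 20.7 − 7.859 − 2.6 = 10.241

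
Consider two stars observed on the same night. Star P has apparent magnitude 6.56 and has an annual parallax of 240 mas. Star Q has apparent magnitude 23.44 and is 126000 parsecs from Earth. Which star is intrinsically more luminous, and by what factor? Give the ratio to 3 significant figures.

Star Q is more luminous, by a factor of 162.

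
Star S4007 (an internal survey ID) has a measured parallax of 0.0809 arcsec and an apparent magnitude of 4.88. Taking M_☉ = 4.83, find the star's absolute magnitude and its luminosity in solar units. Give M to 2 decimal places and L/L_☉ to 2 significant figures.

d = 1/p = 1/0.0809″ = 12.36 pc
M = m − 5 log₁₀ d + 5 = 4.88 − 5·1.0921 + 5 = 4.420
M − M_☉ = 4.420 − 4.83 = -0.410
L/L_☉ = 10^(−0.4 × -0.410) = 1.459

M ≈ 4.42; L/L_☉ ≈ 1.5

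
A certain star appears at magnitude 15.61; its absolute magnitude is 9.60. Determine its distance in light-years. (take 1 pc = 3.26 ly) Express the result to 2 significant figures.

Distance modulus: m − M = 15.61 − (9.60) = 6.010
m − M = 5 log₁₀ d − 5
log₁₀ d = (m − M)/5 + 1 = 2.2020
d = 10^2.2020 = 159.2 pc
= 519.1 ly

d ≈ 520 ly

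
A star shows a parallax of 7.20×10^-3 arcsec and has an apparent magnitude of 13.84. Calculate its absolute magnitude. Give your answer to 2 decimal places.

M ≈ 8.13

d = 1/p = 1/7.20×10^-3″ = 138.9 pc
5 log₁₀(d/10 pc) = 5 log₁₀(138.9) − 5 = 5.713
M = m − 5 log₁₀(d/10) = 13.84 − 5.713 = 8.127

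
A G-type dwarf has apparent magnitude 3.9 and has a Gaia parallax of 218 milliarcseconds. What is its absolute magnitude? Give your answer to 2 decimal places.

M ≈ 5.59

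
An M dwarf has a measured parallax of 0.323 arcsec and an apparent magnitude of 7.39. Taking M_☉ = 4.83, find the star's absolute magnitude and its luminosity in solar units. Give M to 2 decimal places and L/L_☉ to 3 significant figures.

d = 1/p = 1/0.323″ = 3.096 pc
M = m − 5 log₁₀ d + 5 = 7.39 − 5·0.4908 + 5 = 9.936
M − M_☉ = 9.936 − 4.83 = 5.106
L/L_☉ = 10^(−0.4 × 5.106) = 9.070×10^-3

M ≈ 9.94; L/L_☉ ≈ 9.07×10^-3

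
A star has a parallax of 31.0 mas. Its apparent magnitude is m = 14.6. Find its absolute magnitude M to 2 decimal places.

p = 31.0 mas = 0.0310″ → d = 1/p = 32.26 pc
5 log₁₀(d/10 pc) = 5 log₁₀(32.26) − 5 = 2.543
M = m − 5 log₁₀(d/10) = 14.6 − 2.543 = 12.057

M ≈ 12.06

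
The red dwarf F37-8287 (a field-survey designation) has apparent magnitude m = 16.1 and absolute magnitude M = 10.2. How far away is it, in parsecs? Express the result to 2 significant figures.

d ≈ 150 pc

μ = m − M = 5.900
m − M = 5 log₁₀ d − 5
log₁₀ d = (m − M)/5 + 1 = 2.1800
d = 10^2.1800 = 151.4 pc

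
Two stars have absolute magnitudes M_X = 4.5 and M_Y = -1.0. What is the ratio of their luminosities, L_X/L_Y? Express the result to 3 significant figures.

ΔM = M_X − M_Y = 5.5
L_X/L_Y = 10^(−0.4 ΔM) = 10^-2.200 = 6.310×10^-3

L_X/L_Y ≈ 6.31×10^-3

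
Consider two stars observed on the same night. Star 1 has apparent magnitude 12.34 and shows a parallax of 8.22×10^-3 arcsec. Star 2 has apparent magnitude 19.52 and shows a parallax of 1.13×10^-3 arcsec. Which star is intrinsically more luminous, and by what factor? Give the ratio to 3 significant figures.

Star 1 is more luminous, by a factor of 14.1.

Star 1: d = 1/p = 1/8.22×10^-3″ = 121.7 pc
Star 1: M = m − 5 log₁₀ d + 5 = 12.34 − 5·2.0851 + 5 = 6.914
Star 2: d = 1/p = 1/1.13×10^-3″ = 885.0 pc
Star 2: M = m − 5 log₁₀ d + 5 = 19.52 − 5·2.9469 + 5 = 9.785
ΔM = M_1 − M_2 = 6.914 − (9.785) = -2.871; smaller M is more luminous → Star 1.
L ratio = 10^(0.4 |ΔM|) = 10^1.148 = 14.07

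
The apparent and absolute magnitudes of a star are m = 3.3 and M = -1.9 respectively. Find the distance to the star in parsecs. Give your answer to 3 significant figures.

d ≈ 110 pc

Distance modulus: m − M = 3.3 − (-1.9) = 5.200
m − M = 5 log₁₀ d − 5
log₁₀ d = (m − M)/5 + 1 = 2.0400
d = 10^2.0400 = 109.6 pc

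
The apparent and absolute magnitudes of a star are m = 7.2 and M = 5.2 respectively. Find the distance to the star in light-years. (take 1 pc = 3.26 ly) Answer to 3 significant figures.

Distance modulus: m − M = 7.2 − (5.2) = 2.000
m − M = 5 log₁₀ d − 5
log₁₀ d = (m − M)/5 + 1 = 1.4000
d = 10^1.4000 = 25.12 pc
= 81.89 ly

d ≈ 81.9 ly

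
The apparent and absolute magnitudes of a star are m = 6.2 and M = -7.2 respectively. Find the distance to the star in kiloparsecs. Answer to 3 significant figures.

d ≈ 4.79 kpc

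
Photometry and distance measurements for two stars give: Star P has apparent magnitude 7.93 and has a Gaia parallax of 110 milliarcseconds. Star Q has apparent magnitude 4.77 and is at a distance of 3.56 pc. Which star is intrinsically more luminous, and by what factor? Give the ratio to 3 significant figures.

Star Q is more luminous, by a factor of 2.82.

Star P: p = 110 mas = 0.110″ → d = 1/p = 9.091 pc
Star P: M = m − 5 log₁₀ d + 5 = 7.93 − 5·0.9586 + 5 = 8.137
Star Q: M = m − 5 log₁₀ d + 5 = 4.77 − 5·0.5514 + 5 = 7.013
ΔM = M_P − M_Q = 8.137 − (7.013) = 1.124; smaller M is more luminous → Star Q.
L ratio = 10^(0.4 |ΔM|) = 10^0.450 = 2.816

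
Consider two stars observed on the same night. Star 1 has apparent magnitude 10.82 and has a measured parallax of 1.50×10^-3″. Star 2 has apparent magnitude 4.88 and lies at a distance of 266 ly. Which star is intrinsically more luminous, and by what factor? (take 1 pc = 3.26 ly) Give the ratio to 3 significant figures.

Star 2 is more luminous, by a factor of 3.56.

Star 1: d = 1/p = 1/1.50×10^-3″ = 666.7 pc
Star 1: M = m − 5 log₁₀ d + 5 = 10.82 − 5·2.8239 + 5 = 1.700
Star 2: d = 266 ly / 3.26 = 81.60 pc
Star 2: M = m − 5 log₁₀ d + 5 = 4.88 − 5·1.9117 + 5 = 0.322
ΔM = M_1 − M_2 = 1.700 − (0.322) = 1.379; smaller M is more luminous → Star 2.
L ratio = 10^(0.4 |ΔM|) = 10^0.552 = 3.560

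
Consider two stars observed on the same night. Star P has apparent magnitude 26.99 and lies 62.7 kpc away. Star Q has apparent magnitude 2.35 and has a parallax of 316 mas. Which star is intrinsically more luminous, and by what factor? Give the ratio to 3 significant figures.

Star Q is more luminous, by a factor of 18.3.

Star P: d = 62.7 kpc = 62700 pc
Star P: M = m − 5 log₁₀ d + 5 = 26.99 − 5·4.7973 + 5 = 8.004
Star Q: p = 316 mas = 0.316″ → d = 1/p = 3.165 pc
Star Q: M = m − 5 log₁₀ d + 5 = 2.35 − 5·0.5003 + 5 = 4.848
ΔM = M_P − M_Q = 8.004 − (4.848) = 3.155; smaller M is more luminous → Star Q.
L ratio = 10^(0.4 |ΔM|) = 10^1.262 = 18.28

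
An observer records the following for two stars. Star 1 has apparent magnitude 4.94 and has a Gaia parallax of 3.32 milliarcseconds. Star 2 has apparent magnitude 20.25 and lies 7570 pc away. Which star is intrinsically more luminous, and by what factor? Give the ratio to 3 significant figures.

Star 1 is more luminous, by a factor of 2110.

Star 1: p = 3.32 mas = 3.32×10^-3″ → d = 1/p = 301.2 pc
Star 1: M = m − 5 log₁₀ d + 5 = 4.94 − 5·2.4789 + 5 = -2.454
Star 2: M = m − 5 log₁₀ d + 5 = 20.25 − 5·3.8791 + 5 = 5.855
ΔM = M_1 − M_2 = -2.454 − (5.855) = -8.309; smaller M is more luminous → Star 1.
L ratio = 10^(0.4 |ΔM|) = 10^3.324 = 2106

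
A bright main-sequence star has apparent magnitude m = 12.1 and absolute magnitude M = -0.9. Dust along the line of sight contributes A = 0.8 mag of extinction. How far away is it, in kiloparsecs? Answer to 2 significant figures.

m − M = 5 log₁₀(d/10 pc) + A  ⇒  12.1 − (-0.9) − 0.8 = 5 log₁₀(d/10)
12.200 = 5 log₁₀(d/10)
log₁₀ d = (m − M − A)/5 + 1 = 3.4400
d = 10^3.4400 = 2754 pc
= 2.754 kpc

d ≈ 2.8 kpc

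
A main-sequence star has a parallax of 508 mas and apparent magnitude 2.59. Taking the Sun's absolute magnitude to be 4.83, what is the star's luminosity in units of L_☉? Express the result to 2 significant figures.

d = 1/p = 1000/508 mas = 1.969 pc
M = m − 5 log₁₀ d + 5 = 2.59 − 5·0.2941 + 5 = 6.119
M − M_☉ = 6.119 − 4.83 = 1.289
L/L_☉ = 10^(−0.4 × 1.289) = 0.3050

L/L_☉ ≈ 0.30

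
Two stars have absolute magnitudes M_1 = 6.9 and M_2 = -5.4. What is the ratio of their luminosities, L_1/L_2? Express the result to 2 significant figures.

L_1/L_2 ≈ 1.2×10^-5

ΔM = M_1 − M_2 = 12.3
L_1/L_2 = 10^(−0.4 ΔM) = 10^-4.920 = 1.202×10^-5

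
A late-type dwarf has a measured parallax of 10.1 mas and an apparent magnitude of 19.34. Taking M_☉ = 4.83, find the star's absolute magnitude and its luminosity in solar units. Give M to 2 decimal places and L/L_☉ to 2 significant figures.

d = 1/p = 1000/10.1 mas = 99.01 pc
M = m − 5 log₁₀ d + 5 = 19.34 − 5·1.9957 + 5 = 14.362
M − M_☉ = 14.362 − 4.83 = 9.532
L/L_☉ = 10^(−0.4 × 9.532) = 1.539×10^-4

M ≈ 14.36; L/L_☉ ≈ 1.5×10^-4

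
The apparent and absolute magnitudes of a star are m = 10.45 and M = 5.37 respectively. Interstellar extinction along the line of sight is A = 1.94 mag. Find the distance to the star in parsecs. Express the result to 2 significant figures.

d ≈ 42 pc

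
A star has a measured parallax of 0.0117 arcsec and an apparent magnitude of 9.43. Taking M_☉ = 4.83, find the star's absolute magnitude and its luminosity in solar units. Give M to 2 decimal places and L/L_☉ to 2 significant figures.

d = 1/p = 1/0.0117″ = 85.47 pc
M = m − 5 log₁₀ d + 5 = 9.43 − 5·1.9318 + 5 = 4.771
M − M_☉ = 4.771 − 4.83 = -0.059
L/L_☉ = 10^(−0.4 × -0.059) = 1.056

M ≈ 4.77; L/L_☉ ≈ 1.1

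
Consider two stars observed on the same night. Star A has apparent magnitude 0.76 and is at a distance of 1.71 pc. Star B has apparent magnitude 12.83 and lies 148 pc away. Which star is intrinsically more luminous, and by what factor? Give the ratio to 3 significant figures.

Star A is more luminous, by a factor of 8.98.

Star A: M = m − 5 log₁₀ d + 5 = 0.76 − 5·0.2330 + 5 = 4.595
Star B: M = m − 5 log₁₀ d + 5 = 12.83 − 5·2.1703 + 5 = 6.979
ΔM = M_A − M_B = 4.595 − (6.979) = -2.384; smaller M is more luminous → Star A.
L ratio = 10^(0.4 |ΔM|) = 10^0.953 = 8.984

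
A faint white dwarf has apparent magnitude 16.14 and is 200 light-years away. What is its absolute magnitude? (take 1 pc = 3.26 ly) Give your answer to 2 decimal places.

d = 200 ly / 3.26 = 61.35 pc
5 log₁₀(d/10 pc) = 5 log₁₀(61.35) − 5 = 3.939
M = m − 5 log₁₀(d/10) = 16.14 − 3.939 = 12.201

M ≈ 12.20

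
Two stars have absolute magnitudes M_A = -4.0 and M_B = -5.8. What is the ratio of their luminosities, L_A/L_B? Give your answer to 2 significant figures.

L_A/L_B ≈ 0.19

ΔM = M_A − M_B = 1.8
L_A/L_B = 10^(−0.4 ΔM) = 10^-0.720 = 0.1905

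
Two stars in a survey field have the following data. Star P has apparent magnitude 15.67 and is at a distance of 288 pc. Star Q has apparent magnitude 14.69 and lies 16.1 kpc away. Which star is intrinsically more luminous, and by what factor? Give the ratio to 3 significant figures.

Star Q is more luminous, by a factor of 7710.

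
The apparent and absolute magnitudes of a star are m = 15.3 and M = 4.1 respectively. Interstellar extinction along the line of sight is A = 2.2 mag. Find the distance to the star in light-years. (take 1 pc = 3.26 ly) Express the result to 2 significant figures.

m − M = 5 log₁₀(d/10 pc) + A  ⇒  15.3 − (4.1) − 2.2 = 5 log₁₀(d/10)
9.000 = 5 log₁₀(d/10)
log₁₀ d = (m − M − A)/5 + 1 = 2.8000
d = 10^2.8000 = 631.0 pc
= 2057 ly

d ≈ 2100 ly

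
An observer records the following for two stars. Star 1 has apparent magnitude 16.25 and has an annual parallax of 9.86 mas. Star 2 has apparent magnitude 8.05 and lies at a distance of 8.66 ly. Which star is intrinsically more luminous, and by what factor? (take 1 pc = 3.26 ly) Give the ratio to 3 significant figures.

Star 2 is more luminous, by a factor of 1.31.

Star 1: p = 9.86 mas = 9.86×10^-3″ → d = 1/p = 101.4 pc
Star 1: M = m − 5 log₁₀ d + 5 = 16.25 − 5·2.0061 + 5 = 11.219
Star 2: d = 8.66 ly / 3.26 = 2.656 pc
Star 2: M = m − 5 log₁₀ d + 5 = 8.05 − 5·0.4243 + 5 = 10.928
ΔM = M_1 − M_2 = 11.219 − (10.928) = 0.291; smaller M is more luminous → Star 2.
L ratio = 10^(0.4 |ΔM|) = 10^0.116 = 1.307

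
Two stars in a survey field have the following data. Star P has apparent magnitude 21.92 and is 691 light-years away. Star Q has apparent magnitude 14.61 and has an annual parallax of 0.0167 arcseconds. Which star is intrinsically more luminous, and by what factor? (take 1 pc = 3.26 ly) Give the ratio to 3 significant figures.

Star P: d = 691 ly / 3.26 = 212.0 pc
Star P: M = m − 5 log₁₀ d + 5 = 21.92 − 5·2.3263 + 5 = 15.289
Star Q: d = 1/p = 1/0.0167″ = 59.88 pc
Star Q: M = m − 5 log₁₀ d + 5 = 14.61 − 5·1.7773 + 5 = 10.724
ΔM = M_P − M_Q = 15.289 − (10.724) = 4.565; smaller M is more luminous → Star Q.
L ratio = 10^(0.4 |ΔM|) = 10^1.826 = 67.00

Star Q is more luminous, by a factor of 67.0.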